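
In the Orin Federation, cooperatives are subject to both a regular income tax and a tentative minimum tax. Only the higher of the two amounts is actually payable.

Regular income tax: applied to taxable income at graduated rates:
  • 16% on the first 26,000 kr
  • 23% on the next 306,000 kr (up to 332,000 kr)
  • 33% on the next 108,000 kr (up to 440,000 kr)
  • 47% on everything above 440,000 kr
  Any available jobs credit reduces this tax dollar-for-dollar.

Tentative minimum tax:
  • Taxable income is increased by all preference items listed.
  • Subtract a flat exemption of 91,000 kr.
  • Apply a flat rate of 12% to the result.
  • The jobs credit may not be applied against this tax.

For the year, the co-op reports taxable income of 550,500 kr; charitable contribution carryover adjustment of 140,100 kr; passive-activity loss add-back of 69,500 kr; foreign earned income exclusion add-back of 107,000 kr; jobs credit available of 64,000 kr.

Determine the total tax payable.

98,115 kr

Tentative minimum tax:
  Adjusted income: 550,500 kr + 140,100 kr + 69,500 kr + 107,000 kr = 867,100 kr
  Less exemption 91,000 kr → base 776,100 kr
  776,100 kr × 12% = 93,132 kr

Regular income tax:
  26,000 kr × 16% = 4,160 kr
  306,000 kr × 23% = 70,380 kr
  108,000 kr × 33% = 35,640 kr
  110,500 kr × 47% = 51,935 kr
  → 162,115 kr
  Less jobs credit 64,000 kr → 98,115 kr

98,115 kr > 93,132 kr, so the regular income tax governs.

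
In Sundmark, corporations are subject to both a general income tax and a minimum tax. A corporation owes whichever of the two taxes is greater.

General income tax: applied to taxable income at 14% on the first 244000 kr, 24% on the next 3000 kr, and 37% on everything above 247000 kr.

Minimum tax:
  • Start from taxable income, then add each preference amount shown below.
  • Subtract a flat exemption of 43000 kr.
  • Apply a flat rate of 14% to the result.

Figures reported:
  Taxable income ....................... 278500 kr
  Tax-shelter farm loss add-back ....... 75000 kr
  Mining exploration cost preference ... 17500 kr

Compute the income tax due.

46535 kr

Minimum tax:
  Adjusted income: 278500 kr + 75000 kr + 17500 kr = 371000 kr
  Less exemption 43000 kr → base 328000 kr
  328000 kr × 14% = 45920 kr

General income tax:
  244000 kr × 14% = 34160 kr
  3000 kr × 24% = 720 kr
  31500 kr × 37% = 11655 kr
  → 46535 kr

46535 kr > 45920 kr, so the general income tax governs.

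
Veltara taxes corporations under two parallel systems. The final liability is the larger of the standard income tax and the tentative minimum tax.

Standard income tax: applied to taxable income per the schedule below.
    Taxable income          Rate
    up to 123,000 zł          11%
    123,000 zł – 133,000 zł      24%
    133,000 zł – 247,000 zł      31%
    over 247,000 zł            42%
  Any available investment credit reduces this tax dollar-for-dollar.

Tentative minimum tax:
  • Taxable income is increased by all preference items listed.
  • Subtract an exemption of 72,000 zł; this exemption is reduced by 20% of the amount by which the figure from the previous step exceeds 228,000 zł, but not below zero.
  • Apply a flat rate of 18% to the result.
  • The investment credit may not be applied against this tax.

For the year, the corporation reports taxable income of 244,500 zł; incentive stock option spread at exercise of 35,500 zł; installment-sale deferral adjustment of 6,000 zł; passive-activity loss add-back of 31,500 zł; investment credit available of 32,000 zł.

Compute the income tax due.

47,412 zł

Tentative minimum tax:
  Adjusted income: 244,500 zł + 35,500 zł + 6,000 zł + 31,500 zł = 317,500 zł
  Exemption: 72,000 zł − 20% × (317,500 zł − 228,000 zł) = 72,000 zł − 17,900 zł = 54,100 zł
  Base: 317,500 zł − 54,100 zł = 263,400 zł
  263,400 zł × 18% = 47,412 zł

Standard income tax:
  123,000 zł × 11% = 13,530 zł
  10,000 zł × 24% = 2,400 zł
  111,500 zł × 31% = 34,565 zł
  → 50,495 zł
  Less investment credit 32,000 zł → 18,495 zł

47,412 zł > 18,495 zł, so the tentative minimum tax is the binding amount.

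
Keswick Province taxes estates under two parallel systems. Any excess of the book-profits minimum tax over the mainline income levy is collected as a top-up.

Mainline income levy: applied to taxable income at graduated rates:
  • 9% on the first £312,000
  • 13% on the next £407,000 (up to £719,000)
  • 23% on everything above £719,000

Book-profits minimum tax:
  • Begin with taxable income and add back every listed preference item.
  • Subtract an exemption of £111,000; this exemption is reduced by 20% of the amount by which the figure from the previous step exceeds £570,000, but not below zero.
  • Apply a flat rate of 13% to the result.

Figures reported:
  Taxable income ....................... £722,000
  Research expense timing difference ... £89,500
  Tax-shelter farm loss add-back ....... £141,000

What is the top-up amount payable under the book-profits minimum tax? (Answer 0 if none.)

£37,660

Mainline income levy:
  £312,000 × 9% = £28,080
  £407,000 × 13% = £52,910
  £3,000 × 23% = £690
  → £81,680

Book-profits minimum tax:
  Adjusted income: £722,000 + £89,500 + £141,000 = £952,500
  Exemption: £111,000 − 20% × (£952,500 − £570,000) = £111,000 − £76,500 = £34,500
  Base: £952,500 − £34,500 = £918,000
  £918,000 × 13% = £119,340

Excess of book-profits minimum tax over mainline income levy: £119,340 − £81,680 = £37,660.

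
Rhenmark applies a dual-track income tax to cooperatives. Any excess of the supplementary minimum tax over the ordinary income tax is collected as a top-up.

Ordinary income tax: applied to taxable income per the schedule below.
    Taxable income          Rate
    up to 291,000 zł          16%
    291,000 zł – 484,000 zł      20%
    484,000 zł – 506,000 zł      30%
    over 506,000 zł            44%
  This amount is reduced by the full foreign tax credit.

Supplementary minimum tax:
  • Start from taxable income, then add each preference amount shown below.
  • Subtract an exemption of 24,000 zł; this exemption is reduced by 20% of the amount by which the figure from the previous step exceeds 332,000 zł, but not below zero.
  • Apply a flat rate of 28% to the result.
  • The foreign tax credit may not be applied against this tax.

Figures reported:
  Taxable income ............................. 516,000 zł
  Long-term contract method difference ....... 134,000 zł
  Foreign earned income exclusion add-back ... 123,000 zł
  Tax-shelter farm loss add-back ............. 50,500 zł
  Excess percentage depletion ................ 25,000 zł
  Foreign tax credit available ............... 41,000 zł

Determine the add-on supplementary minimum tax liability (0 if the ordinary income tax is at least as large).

182,420 zł

Supplementary minimum tax:
  Adjusted income: 516,000 zł + 134,000 zł + 123,000 zł + 50,500 zł + 25,000 zł = 848,500 zł
  Exemption: 20% × (848,500 zł − 332,000 zł) = 103,300 zł ≥ 24,000 zł, so the exemption is fully phased out
  Base: 848,500 zł − 0 zł = 848,500 zł
  848,500 zł × 28% = 237,580 zł

Ordinary income tax:
  291,000 zł × 16% = 46,560 zł
  193,000 zł × 20% = 38,600 zł
  22,000 zł × 30% = 6,600 zł
  10,000 zł × 44% = 4,400 zł
  → 96,160 zł
  Less foreign tax credit 41,000 zł → 55,160 zł

Excess of supplementary minimum tax over ordinary income tax: 237,580 zł − 55,160 zł = 182,420 zł.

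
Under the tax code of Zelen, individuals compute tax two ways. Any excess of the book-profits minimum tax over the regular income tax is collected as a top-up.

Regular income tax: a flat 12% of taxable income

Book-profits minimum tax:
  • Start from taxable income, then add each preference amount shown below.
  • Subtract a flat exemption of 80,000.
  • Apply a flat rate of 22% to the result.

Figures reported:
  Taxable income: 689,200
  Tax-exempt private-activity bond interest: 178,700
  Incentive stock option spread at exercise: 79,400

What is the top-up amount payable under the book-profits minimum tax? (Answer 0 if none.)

Book-profits minimum tax:
  Adjusted income: 689,200 + 178,700 + 79,400 = 947,300
  Less exemption 80,000 → base 867,300
  867,300 × 22% = 190,806

Regular income tax:
  689,200 × 12% = 82,704

Excess of book-profits minimum tax over regular income tax: 190,806 − 82,704 = 108,102.

108,102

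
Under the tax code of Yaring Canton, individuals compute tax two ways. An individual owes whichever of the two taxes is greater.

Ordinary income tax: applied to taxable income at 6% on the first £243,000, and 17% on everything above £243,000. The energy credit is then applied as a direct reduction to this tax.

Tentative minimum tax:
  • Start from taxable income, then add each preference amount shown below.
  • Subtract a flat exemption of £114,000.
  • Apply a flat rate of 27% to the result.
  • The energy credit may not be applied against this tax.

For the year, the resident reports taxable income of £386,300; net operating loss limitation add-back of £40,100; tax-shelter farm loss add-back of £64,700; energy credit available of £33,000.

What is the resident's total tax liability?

£101,817

Ordinary income tax:
  £243,000 × 6% = £14,580
  £143,300 × 17% = £24,361
  → £38,941
  Less energy credit £33,000 → £5,941

Tentative minimum tax:
  Adjusted income: £386,300 + £40,100 + £64,700 = £491,100
  Less exemption £114,000 → base £377,100
  £377,100 × 27% = £101,817

£101,817 > £5,941, so the tentative minimum tax is the binding amount.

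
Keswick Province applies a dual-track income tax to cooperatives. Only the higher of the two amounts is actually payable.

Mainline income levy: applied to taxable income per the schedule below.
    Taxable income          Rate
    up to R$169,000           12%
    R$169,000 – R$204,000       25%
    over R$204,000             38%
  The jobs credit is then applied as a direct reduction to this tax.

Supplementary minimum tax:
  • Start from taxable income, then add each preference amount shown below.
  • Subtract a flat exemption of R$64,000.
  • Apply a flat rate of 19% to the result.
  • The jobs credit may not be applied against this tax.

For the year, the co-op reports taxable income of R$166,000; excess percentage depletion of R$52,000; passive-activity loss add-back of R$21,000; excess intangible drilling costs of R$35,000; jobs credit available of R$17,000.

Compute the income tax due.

Mainline income levy:
  R$166,000 × 12% = R$19,920
  Less jobs credit R$17,000 → R$2,920

Supplementary minimum tax:
  Adjusted income: R$166,000 + R$52,000 + R$21,000 + R$35,000 = R$274,000
  Less exemption R$64,000 → base R$210,000
  R$210,000 × 19% = R$39,900

R$39,900 > R$2,920, so the supplementary minimum tax is the binding amount.

R$39,900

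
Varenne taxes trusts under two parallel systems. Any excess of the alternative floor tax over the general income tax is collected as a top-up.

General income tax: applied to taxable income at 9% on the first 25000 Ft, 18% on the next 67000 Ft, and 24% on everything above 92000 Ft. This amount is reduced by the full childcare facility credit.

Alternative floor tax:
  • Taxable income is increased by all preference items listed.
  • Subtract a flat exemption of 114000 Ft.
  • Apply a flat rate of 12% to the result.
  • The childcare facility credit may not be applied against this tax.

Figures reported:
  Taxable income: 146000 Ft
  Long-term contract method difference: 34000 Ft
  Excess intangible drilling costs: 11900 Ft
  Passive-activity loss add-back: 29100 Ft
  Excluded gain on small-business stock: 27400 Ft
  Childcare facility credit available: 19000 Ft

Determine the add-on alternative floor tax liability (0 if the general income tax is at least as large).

General income tax:
  25000 Ft × 9% = 2250 Ft
  67000 Ft × 18% = 12060 Ft
  54000 Ft × 24% = 12960 Ft
  → 27270 Ft
  Less childcare facility credit 19000 Ft → 8270 Ft

Alternative floor tax:
  Adjusted income: 146000 Ft + 34000 Ft + 11900 Ft + 29100 Ft + 27400 Ft = 248400 Ft
  Less exemption 114000 Ft → base 134400 Ft
  134400 Ft × 12% = 16128 Ft

Excess of alternative floor tax over general income tax: 16128 Ft − 8270 Ft = 7858 Ft.

7858 Ft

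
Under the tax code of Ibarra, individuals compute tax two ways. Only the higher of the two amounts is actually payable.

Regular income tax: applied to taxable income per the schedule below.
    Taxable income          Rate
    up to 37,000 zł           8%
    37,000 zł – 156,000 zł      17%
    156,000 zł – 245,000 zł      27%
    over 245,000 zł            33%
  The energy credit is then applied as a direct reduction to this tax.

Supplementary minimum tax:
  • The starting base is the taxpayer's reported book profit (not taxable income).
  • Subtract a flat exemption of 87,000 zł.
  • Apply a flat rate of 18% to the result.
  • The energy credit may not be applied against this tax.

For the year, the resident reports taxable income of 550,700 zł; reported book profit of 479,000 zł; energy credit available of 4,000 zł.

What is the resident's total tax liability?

Supplementary minimum tax:
  Base (reported book profit): 479,000 zł
  Less exemption 87,000 zł → base 392,000 zł
  392,000 zł × 18% = 70,560 zł

Regular income tax:
  37,000 zł × 8% = 2,960 zł
  119,000 zł × 17% = 20,230 zł
  89,000 zł × 27% = 24,030 zł
  305,700 zł × 33% = 100,881 zł
  → 148,101 zł
  Less energy credit 4,000 zł → 144,101 zł

144,101 zł > 70,560 zł, so the regular income tax governs.

144,101 zł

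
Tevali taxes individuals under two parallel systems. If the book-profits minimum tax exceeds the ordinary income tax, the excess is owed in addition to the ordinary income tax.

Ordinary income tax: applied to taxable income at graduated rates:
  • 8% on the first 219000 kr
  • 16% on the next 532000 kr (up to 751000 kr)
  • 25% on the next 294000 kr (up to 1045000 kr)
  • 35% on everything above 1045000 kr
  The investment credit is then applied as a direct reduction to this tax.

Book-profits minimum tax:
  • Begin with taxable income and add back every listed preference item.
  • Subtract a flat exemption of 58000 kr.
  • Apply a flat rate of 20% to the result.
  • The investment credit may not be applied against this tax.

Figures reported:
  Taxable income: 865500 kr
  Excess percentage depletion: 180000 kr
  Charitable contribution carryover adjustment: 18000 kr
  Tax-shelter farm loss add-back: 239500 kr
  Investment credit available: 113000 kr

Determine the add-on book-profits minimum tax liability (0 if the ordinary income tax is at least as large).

Ordinary income tax:
  219000 kr × 8% = 17520 kr
  532000 kr × 16% = 85120 kr
  114500 kr × 25% = 28625 kr
  → 131265 kr
  Less investment credit 113000 kr → 18265 kr

Book-profits minimum tax:
  Adjusted income: 865500 kr + 180000 kr + 18000 kr + 239500 kr = 1303000 kr
  Less exemption 58000 kr → base 1245000 kr
  1245000 kr × 20% = 249000 kr

Excess of book-profits minimum tax over ordinary income tax: 249000 kr − 18265 kr = 230735 kr.

230735 kr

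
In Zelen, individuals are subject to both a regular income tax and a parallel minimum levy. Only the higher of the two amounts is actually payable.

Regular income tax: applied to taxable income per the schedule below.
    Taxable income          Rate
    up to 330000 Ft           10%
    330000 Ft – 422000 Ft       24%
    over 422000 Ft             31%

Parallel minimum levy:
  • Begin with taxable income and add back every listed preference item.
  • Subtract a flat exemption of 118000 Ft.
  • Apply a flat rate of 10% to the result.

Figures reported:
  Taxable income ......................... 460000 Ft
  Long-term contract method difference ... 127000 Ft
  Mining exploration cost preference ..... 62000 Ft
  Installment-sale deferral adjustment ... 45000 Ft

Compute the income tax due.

66860 Ft

Regular income tax:
  330000 Ft × 10% = 33000 Ft
  92000 Ft × 24% = 22080 Ft
  38000 Ft × 31% = 11780 Ft
  → 66860 Ft

Parallel minimum levy:
  Adjusted income: 460000 Ft + 127000 Ft + 62000 Ft + 45000 Ft = 694000 Ft
  Less exemption 118000 Ft → base 576000 Ft
  576000 Ft × 10% = 57600 Ft

66860 Ft > 57600 Ft, so the regular income tax governs.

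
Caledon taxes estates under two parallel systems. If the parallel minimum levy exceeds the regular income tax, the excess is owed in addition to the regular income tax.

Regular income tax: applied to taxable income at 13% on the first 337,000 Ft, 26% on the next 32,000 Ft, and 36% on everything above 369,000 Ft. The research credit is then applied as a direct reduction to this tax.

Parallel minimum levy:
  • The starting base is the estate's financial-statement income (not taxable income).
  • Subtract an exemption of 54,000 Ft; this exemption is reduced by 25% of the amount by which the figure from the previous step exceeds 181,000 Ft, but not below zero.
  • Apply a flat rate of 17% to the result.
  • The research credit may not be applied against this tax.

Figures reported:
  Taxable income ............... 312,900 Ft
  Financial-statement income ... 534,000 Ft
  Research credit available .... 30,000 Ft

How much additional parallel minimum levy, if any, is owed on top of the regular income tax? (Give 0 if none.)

80,103 Ft

Parallel minimum levy:
  Base (financial-statement income): 534,000 Ft
  Exemption: 25% × (534,000 Ft − 181,000 Ft) = 88,250 Ft ≥ 54,000 Ft, so the exemption is fully phased out
  Base: 534,000 Ft − 0 Ft = 534,000 Ft
  534,000 Ft × 17% = 90,780 Ft

Regular income tax:
  312,900 Ft × 13% = 40,677 Ft
  Less research credit 30,000 Ft → 10,677 Ft

Excess of parallel minimum levy over regular income tax: 90,780 Ft − 10,677 Ft = 80,103 Ft.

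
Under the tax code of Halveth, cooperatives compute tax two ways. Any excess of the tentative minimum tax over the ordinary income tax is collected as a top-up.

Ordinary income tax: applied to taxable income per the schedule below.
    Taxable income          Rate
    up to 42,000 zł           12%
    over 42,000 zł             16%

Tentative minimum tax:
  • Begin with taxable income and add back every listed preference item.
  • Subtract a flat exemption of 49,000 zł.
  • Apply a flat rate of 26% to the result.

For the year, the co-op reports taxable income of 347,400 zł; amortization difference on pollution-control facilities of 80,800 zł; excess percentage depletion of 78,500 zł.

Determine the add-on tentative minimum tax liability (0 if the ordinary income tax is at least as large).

Tentative minimum tax:
  Adjusted income: 347,400 zł + 80,800 zł + 78,500 zł = 506,700 zł
  Less exemption 49,000 zł → base 457,700 zł
  457,700 zł × 26% = 119,002 zł

Ordinary income tax:
  42,000 zł × 12% = 5,040 zł
  305,400 zł × 16% = 48,864 zł
  → 53,904 zł

Excess of tentative minimum tax over ordinary income tax: 119,002 zł − 53,904 zł = 65,098 zł.

65,098 zł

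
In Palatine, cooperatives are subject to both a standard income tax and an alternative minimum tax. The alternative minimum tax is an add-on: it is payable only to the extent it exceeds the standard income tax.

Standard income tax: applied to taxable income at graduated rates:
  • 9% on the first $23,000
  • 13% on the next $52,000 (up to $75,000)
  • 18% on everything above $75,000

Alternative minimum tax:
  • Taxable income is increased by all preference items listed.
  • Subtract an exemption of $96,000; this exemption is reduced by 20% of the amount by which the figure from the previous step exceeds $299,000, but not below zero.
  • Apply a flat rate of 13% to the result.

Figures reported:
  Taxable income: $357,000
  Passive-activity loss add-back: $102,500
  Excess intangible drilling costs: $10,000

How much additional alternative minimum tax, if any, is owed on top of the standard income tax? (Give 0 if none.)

$0

Alternative minimum tax:
  Adjusted income: $357,000 + $102,500 + $10,000 = $469,500
  Exemption: $96,000 − 20% × ($469,500 − $299,000) = $96,000 − $34,100 = $61,900
  Base: $469,500 − $61,900 = $407,600
  $407,600 × 13% = $52,988

Standard income tax:
  $23,000 × 9% = $2,070
  $52,000 × 13% = $6,760
  $282,000 × 18% = $50,760
  → $59,590

$52,988 ≤ $59,590, so no add-on is due.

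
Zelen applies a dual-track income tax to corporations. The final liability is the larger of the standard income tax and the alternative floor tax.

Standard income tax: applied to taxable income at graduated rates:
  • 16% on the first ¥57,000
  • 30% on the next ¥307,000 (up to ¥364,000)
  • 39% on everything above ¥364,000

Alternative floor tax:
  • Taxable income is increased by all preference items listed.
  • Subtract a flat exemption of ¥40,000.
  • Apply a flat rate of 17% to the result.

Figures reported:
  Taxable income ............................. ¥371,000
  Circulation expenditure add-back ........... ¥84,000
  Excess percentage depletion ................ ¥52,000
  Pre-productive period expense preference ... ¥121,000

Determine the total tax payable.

Alternative floor tax:
  Adjusted income: ¥371,000 + ¥84,000 + ¥52,000 + ¥121,000 = ¥628,000
  Less exemption ¥40,000 → base ¥588,000
  ¥588,000 × 17% = ¥99,960

Standard income tax:
  ¥57,000 × 16% = ¥9,120
  ¥307,000 × 30% = ¥92,100
  ¥7,000 × 39% = ¥2,730
  → ¥103,950

¥103,950 > ¥99,960, so the standard income tax governs.

¥103,950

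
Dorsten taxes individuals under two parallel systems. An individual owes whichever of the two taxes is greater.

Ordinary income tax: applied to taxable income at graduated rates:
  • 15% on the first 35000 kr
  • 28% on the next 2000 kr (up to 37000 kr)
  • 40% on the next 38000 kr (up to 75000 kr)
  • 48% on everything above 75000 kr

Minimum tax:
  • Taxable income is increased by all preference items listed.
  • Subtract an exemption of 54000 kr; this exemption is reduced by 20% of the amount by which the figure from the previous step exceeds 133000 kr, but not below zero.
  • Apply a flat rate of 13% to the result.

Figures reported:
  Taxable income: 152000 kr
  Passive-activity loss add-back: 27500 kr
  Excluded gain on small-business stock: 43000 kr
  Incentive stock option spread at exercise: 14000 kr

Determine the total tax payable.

Minimum tax:
  Adjusted income: 152000 kr + 27500 kr + 43000 kr + 14000 kr = 236500 kr
  Exemption: 54000 kr − 20% × (236500 kr − 133000 kr) = 54000 kr − 20700 kr = 33300 kr
  Base: 236500 kr − 33300 kr = 203200 kr
  203200 kr × 13% = 26416 kr

Ordinary income tax:
  35000 kr × 15% = 5250 kr
  2000 kr × 28% = 560 kr
  38000 kr × 40% = 15200 kr
  77000 kr × 48% = 36960 kr
  → 57970 kr

57970 kr > 26416 kr, so the ordinary income tax governs.

57970 kr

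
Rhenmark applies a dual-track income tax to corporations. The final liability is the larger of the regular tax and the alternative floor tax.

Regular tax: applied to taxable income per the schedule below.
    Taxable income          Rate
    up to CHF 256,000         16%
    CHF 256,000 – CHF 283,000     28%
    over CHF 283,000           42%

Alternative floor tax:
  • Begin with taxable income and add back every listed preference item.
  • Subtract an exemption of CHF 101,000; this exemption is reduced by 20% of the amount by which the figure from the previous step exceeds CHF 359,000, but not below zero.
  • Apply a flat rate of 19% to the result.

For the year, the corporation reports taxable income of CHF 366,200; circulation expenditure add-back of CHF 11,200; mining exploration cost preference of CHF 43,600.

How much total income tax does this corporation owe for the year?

Alternative floor tax:
  Adjusted income: CHF 366,200 + CHF 11,200 + CHF 43,600 = CHF 421,000
  Exemption: CHF 101,000 − 20% × (CHF 421,000 − CHF 359,000) = CHF 101,000 − CHF 12,400 = CHF 88,600
  Base: CHF 421,000 − CHF 88,600 = CHF 332,400
  CHF 332,400 × 19% = CHF 63,156

Regular tax:
  CHF 256,000 × 16% = CHF 40,960
  CHF 27,000 × 28% = CHF 7,560
  CHF 83,200 × 42% = CHF 34,944
  → CHF 83,464

CHF 83,464 > CHF 63,156, so the regular tax governs.

CHF 83,464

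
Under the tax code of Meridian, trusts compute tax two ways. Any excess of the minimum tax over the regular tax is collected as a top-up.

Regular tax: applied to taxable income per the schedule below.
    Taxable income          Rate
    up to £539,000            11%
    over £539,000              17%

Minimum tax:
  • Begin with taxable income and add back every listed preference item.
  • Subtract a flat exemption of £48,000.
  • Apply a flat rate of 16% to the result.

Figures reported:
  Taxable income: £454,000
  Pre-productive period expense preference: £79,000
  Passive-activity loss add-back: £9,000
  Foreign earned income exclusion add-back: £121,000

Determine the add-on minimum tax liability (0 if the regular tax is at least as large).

Minimum tax:
  Adjusted income: £454,000 + £79,000 + £9,000 + £121,000 = £663,000
  Less exemption £48,000 → base £615,000
  £615,000 × 16% = £98,400

Regular tax:
  £454,000 × 11% = £49,940

Excess of minimum tax over regular tax: £98,400 − £49,940 = £48,460.

£48,460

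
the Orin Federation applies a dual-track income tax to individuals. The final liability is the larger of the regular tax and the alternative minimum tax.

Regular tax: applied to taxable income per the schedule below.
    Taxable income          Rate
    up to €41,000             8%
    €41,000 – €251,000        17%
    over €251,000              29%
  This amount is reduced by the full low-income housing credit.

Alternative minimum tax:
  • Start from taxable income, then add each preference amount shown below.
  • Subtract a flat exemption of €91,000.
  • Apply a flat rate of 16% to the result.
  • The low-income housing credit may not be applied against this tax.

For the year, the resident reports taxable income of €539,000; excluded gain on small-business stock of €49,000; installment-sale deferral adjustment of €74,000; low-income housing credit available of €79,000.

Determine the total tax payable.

€91,360

Regular tax:
  €41,000 × 8% = €3,280
  €210,000 × 17% = €35,700
  €288,000 × 29% = €83,520
  → €122,500
  Less low-income housing credit €79,000 → €43,500

Alternative minimum tax:
  Adjusted income: €539,000 + €49,000 + €74,000 = €662,000
  Less exemption €91,000 → base €571,000
  €571,000 × 16% = €91,360

€91,360 > €43,500, so the alternative minimum tax is the binding amount.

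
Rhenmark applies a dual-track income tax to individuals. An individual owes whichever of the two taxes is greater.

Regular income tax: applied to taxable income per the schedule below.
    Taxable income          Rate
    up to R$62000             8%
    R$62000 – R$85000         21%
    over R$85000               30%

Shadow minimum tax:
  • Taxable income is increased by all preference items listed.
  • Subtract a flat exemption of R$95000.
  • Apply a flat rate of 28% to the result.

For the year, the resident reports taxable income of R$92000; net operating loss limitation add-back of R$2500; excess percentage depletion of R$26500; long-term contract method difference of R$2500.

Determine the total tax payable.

R$11890

Shadow minimum tax:
  Adjusted income: R$92000 + R$2500 + R$26500 + R$2500 = R$123500
  Less exemption R$95000 → base R$28500
  R$28500 × 28% = R$7980

Regular income tax:
  R$62000 × 8% = R$4960
  R$23000 × 21% = R$4830
  R$7000 × 30% = R$2100
  → R$11890

R$11890 > R$7980, so the regular income tax governs.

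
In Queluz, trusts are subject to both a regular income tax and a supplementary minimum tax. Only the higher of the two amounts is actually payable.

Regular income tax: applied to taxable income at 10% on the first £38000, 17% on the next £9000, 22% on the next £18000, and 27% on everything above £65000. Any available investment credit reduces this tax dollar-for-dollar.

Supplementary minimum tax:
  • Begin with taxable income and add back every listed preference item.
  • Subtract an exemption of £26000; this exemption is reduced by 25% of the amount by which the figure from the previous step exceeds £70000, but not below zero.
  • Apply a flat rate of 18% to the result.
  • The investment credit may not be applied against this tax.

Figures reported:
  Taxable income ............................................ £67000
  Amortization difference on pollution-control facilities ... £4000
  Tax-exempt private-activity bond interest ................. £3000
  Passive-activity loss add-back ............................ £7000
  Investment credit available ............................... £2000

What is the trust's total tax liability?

Regular income tax:
  £38000 × 10% = £3800
  £9000 × 17% = £1530
  £18000 × 22% = £3960
  £2000 × 27% = £540
  → £9830
  Less investment credit £2000 → £7830

Supplementary minimum tax:
  Adjusted income: £67000 + £4000 + £3000 + £7000 = £81000
  Exemption: £26000 − 25% × (£81000 − £70000) = £26000 − £2750 = £23250
  Base: £81000 − £23250 = £57750
  £57750 × 18% = £10395

£10395 > £7830, so the supplementary minimum tax is the binding amount.

£10395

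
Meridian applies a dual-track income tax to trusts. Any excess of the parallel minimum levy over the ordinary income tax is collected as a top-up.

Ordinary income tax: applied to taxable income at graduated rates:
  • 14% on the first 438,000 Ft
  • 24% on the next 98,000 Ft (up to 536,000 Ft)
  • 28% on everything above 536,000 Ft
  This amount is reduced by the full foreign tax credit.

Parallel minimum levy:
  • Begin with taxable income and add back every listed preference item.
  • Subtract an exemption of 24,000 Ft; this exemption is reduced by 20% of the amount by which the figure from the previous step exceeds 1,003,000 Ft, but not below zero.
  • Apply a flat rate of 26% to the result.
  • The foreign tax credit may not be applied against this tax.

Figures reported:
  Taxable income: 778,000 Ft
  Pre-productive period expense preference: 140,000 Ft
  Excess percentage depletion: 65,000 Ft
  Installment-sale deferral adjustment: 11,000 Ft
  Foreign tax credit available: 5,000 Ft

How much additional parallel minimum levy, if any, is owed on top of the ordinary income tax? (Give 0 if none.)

Ordinary income tax:
  438,000 Ft × 14% = 61,320 Ft
  98,000 Ft × 24% = 23,520 Ft
  242,000 Ft × 28% = 67,760 Ft
  → 152,600 Ft
  Less foreign tax credit 5,000 Ft → 147,600 Ft

Parallel minimum levy:
  Adjusted income: 778,000 Ft + 140,000 Ft + 65,000 Ft + 11,000 Ft = 994,000 Ft
  Exemption: 994,000 Ft ≤ 1,003,000 Ft, so full 24,000 Ft applies
  Base: 994,000 Ft − 24,000 Ft = 970,000 Ft
  970,000 Ft × 26% = 252,200 Ft

Excess of parallel minimum levy over ordinary income tax: 252,200 Ft − 147,600 Ft = 104,600 Ft.

104,600 Ft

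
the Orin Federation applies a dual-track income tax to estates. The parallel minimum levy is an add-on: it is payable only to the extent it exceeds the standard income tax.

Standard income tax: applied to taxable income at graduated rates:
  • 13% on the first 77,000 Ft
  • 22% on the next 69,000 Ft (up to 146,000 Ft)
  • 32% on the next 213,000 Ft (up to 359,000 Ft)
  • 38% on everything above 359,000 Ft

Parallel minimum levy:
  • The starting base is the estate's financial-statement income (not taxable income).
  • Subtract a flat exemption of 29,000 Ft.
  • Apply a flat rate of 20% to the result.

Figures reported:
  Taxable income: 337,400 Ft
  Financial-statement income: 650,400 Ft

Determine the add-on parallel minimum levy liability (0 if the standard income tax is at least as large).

37,842 Ft

Parallel minimum levy:
  Base (financial-statement income): 650,400 Ft
  Less exemption 29,000 Ft → base 621,400 Ft
  621,400 Ft × 20% = 124,280 Ft

Standard income tax:
  77,000 Ft × 13% = 10,010 Ft
  69,000 Ft × 22% = 15,180 Ft
  191,400 Ft × 32% = 61,248 Ft
  → 86,438 Ft

Excess of parallel minimum levy over standard income tax: 124,280 Ft − 86,438 Ft = 37,842 Ft.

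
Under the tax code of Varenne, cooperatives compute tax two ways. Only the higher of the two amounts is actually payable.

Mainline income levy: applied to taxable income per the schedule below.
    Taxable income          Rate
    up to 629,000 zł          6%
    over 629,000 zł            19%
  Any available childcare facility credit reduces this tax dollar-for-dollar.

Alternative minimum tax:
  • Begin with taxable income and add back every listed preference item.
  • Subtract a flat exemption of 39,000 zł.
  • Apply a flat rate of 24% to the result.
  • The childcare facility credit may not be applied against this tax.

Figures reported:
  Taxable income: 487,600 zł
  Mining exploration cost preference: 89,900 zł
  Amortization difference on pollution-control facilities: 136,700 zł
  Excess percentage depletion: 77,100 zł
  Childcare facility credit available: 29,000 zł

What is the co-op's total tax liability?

Mainline income levy:
  487,600 zł × 6% = 29,256 zł
  Less childcare facility credit 29,000 zł → 256 zł

Alternative minimum tax:
  Adjusted income: 487,600 zł + 89,900 zł + 136,700 zł + 77,100 zł = 791,300 zł
  Less exemption 39,000 zł → base 752,300 zł
  752,300 zł × 24% = 180,552 zł

180,552 zł > 256 zł, so the alternative minimum tax is the binding amount.

180,552 zł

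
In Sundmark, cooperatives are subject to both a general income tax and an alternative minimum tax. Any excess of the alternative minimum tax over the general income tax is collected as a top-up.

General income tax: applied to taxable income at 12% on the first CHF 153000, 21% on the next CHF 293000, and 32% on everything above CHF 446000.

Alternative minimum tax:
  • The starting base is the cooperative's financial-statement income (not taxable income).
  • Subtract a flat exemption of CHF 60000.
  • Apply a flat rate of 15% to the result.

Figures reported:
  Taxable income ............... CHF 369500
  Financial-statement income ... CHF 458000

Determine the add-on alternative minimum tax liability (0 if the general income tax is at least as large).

Alternative minimum tax:
  Base (financial-statement income): CHF 458000
  Less exemption CHF 60000 → base CHF 398000
  CHF 398000 × 15% = CHF 59700

General income tax:
  CHF 153000 × 12% = CHF 18360
  CHF 216500 × 21% = CHF 45465
  → CHF 63825

CHF 59700 ≤ CHF 63825, so no add-on is due.

CHF 0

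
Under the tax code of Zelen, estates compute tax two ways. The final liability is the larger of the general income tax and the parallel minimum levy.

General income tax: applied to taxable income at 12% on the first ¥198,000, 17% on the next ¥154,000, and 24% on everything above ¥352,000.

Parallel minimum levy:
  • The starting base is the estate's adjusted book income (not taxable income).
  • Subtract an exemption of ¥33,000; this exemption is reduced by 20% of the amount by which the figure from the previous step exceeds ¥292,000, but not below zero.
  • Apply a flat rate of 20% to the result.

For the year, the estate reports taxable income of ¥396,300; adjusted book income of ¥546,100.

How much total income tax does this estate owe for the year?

¥109,220

General income tax:
  ¥198,000 × 12% = ¥23,760
  ¥154,000 × 17% = ¥26,180
  ¥44,300 × 24% = ¥10,632
  → ¥60,572

Parallel minimum levy:
  Base (adjusted book income): ¥546,100
  Exemption: 20% × (¥546,100 − ¥292,000) = ¥50,820 ≥ ¥33,000, so the exemption is fully phased out
  Base: ¥546,100 − ¥0 = ¥546,100
  ¥546,100 × 20% = ¥109,220

¥109,220 > ¥60,572, so the parallel minimum levy is the binding amount.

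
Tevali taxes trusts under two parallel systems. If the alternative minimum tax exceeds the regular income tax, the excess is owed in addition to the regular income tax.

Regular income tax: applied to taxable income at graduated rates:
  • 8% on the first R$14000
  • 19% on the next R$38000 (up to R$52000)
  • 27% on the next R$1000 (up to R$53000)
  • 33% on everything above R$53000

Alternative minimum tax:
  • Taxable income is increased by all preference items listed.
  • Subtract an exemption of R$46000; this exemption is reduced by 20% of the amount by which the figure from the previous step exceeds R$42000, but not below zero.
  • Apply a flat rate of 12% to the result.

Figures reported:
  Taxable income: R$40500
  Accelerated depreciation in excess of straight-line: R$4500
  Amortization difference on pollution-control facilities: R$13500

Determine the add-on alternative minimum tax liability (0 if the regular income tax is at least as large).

R$0

Regular income tax:
  R$14000 × 8% = R$1120
  R$26500 × 19% = R$5035
  → R$6155

Alternative minimum tax:
  Adjusted income: R$40500 + R$4500 + R$13500 = R$58500
  Exemption: R$46000 − 20% × (R$58500 − R$42000) = R$46000 − R$3300 = R$42700
  Base: R$58500 − R$42700 = R$15800
  R$15800 × 12% = R$1896

R$1896 ≤ R$6155, so no add-on is due.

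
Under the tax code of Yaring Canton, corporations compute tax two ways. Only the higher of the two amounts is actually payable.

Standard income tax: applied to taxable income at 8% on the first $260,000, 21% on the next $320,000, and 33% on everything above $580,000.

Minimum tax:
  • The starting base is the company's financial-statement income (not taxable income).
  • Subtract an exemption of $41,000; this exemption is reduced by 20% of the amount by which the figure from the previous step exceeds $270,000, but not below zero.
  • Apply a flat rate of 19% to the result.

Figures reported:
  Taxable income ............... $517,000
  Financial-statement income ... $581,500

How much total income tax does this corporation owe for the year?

Minimum tax:
  Base (financial-statement income): $581,500
  Exemption: 20% × ($581,500 − $270,000) = $62,300 ≥ $41,000, so the exemption is fully phased out
  Base: $581,500 − $0 = $581,500
  $581,500 × 19% = $110,485

Standard income tax:
  $260,000 × 8% = $20,800
  $257,000 × 21% = $53,970
  → $74,770

$110,485 > $74,770, so the minimum tax is the binding amount.

$110,485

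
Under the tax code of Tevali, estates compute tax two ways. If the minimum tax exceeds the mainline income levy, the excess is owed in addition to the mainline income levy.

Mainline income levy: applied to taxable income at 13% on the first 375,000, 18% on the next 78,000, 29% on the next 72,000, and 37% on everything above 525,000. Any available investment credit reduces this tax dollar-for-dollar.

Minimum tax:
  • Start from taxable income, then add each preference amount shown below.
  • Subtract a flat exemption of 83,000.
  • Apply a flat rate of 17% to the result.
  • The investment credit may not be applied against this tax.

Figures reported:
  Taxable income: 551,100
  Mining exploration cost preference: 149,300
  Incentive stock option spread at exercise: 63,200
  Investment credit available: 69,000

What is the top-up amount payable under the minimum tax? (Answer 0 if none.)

91,375

Mainline income levy:
  375,000 × 13% = 48,750
  78,000 × 18% = 14,040
  72,000 × 29% = 20,880
  26,100 × 37% = 9,657
  → 93,327
  Less investment credit 69,000 → 24,327

Minimum tax:
  Adjusted income: 551,100 + 149,300 + 63,200 = 763,600
  Less exemption 83,000 → base 680,600
  680,600 × 17% = 115,702

Excess of minimum tax over mainline income levy: 115,702 − 24,327 = 91,375.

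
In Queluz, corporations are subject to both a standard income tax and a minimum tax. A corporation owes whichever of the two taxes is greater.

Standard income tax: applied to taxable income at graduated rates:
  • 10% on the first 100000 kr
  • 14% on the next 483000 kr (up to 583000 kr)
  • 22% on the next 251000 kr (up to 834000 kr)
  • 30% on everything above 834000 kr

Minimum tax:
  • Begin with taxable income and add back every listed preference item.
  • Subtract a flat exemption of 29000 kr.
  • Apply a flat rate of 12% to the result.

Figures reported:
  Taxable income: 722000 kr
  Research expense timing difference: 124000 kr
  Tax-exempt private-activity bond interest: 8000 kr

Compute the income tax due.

108200 kr

Standard income tax:
  100000 kr × 10% = 10000 kr
  483000 kr × 14% = 67620 kr
  139000 kr × 22% = 30580 kr
  → 108200 kr

Minimum tax:
  Adjusted income: 722000 kr + 124000 kr + 8000 kr = 854000 kr
  Less exemption 29000 kr → base 825000 kr
  825000 kr × 12% = 99000 kr

108200 kr > 99000 kr, so the standard income tax governs.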